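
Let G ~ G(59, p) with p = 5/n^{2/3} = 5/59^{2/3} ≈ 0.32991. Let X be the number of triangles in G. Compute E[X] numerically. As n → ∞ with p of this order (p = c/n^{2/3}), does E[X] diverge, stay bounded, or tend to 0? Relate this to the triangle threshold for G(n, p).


Number of potential triangles: C(59, 3) = 32509.
Each occurs with probability p³ ≈ (0.32991)³ ≈ 3.5909221e-02.
By linearity: E[X] = C(59, 3)·p³ ≈ 32509 · 3.5909221e-02 ≈ 1167.37288.
Since α = 2/3 < 1, p = c/n^{2/3} ≫ 1/n is above the triangle threshold p ~ 1/n. Asymptotically E[X] ~ (c³/6)·n^{3(1−α)} = (5³/6)·n^{1} → ∞; triangles are abundant w.h.p.

E[X] ≈ 1167.37288; in regime p = Θ(1/n^{2/3}) E[X] diverges (above the triangle threshold p ~ 1/n).


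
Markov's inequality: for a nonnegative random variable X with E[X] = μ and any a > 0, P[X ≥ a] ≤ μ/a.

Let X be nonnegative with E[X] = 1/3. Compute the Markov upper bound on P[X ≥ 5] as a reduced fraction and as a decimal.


μ = E[X] = 1/3, a = 5.
Markov: P[X ≥ 5] ≤ μ/a = (1/3)/5 = 1/15.
Numerically: ≈ 0.0667.
(Since a = 5 > μ = 0.3333, the bound 1/15 is < 1 and informative.)

P[X ≥ 5] ≤ 1/15 ≈ 0.0667.


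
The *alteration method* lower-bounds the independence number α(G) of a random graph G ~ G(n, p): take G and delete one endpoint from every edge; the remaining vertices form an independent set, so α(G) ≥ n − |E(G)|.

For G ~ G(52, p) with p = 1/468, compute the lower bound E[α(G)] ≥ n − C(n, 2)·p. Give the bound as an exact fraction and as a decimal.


E[|E(G)|] = C(52, 2)·p = 1326 · (1/468) = 17/6.
E[α(G)] ≥ n − E[|E(G)|] = 52 − 17/6 = 295/6.
Numerically: ≈ 49.166667.
(This is only a lower bound; the true E[α(G)] may be larger.)

E[α(G)] ≥ 295/6 ≈ 49.166667.


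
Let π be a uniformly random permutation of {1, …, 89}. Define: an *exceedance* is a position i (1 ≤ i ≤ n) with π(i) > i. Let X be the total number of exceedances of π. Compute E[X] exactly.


Write X = Σ_{i=1}^{89} X_i, where X_i = 1_{π(i) > i}.
For each fixed i, π(i) is uniform over {1, …, 89} (marginal of a uniform permutation), so P[π(i) > i] = (n − i)/n. Summing: Σ_{i=1}^{89} (n − i)/n = (0 + 1 + … + 88)/89 = 89(89 − 1)/(2·89) = (89 − 1)/2.
Hence E[X] = Σ_{i=1}^{89} (89 − i)/89 = 44 ≈ 44.00000.

E[X] = 44 = 44.00000.


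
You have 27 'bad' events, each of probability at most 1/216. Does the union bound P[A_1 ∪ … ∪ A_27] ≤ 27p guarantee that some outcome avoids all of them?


Union bound: P[∪_{i=1}^{27} A_i] ≤ Σ_i P[A_i] ≤ 27·p = 27·(1/216) = 1/8.
Numerically: 1/8 ≈ 0.12500.
Is 1/8 < 1? YES.
Since P[∪ A_i] ≤ 1/8 < 1, the complement has P[∩ A_i^c] ≥ 1 − 1/8 = 7/8 > 0, so some outcome avoids every A_i.

27·p = 1/8 ≈ 0.12500; existence CERTIFIED by the union bound.


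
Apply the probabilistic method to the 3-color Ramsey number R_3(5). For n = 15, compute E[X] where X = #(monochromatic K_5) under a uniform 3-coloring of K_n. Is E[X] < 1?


E[X] = C(15, 5) · 3^{1 − 10} = 3003 · 3^{−9} = 3003/19683.
As a reduced fraction: E[X] = 1001/6561 ≈ 0.1525682.
Is E[X] < 1? YES.
Since E[X] < 1, there exists a 3-coloring of K_{15} with no monochromatic K_5; hence R_3(5) > 15.

E[X] = 1001/6561 ≈ 0.1525682; E[X] < 1, so R_3(5) > 15.


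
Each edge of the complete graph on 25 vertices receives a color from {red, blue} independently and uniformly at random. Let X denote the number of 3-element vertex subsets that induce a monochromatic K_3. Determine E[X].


Let X = Σ_S X_S over the C(25, 3) = 2300 subsets S of size 3, where X_S = 1 if the K_3 on S is monochromatic.
For a fixed S, the K_3 on S has C(3, 2) = 3 edges. P[all 3 edges red] = (1/2)^3, and likewise for blue, so P[monochromatic] = 2·(1/2)^3 = 2^{1 − 3} = 1/4.
By linearity: E[X] = C(25, 3) · 2^{1 − 3} = 2300 · 1/4 = 575.
Numerically: E[X] ≈ 575.0000.

E[X] = C(25,3)·2^(1−C(3,2)) = 575 ≈ 575.0000.


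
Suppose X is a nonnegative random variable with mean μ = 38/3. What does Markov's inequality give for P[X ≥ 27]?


μ = E[X] = 38/3, a = 27.
Markov: P[X ≥ 27] ≤ μ/a = (38/3)/27 = 38/81.
Numerically: ≈ 0.469136.
(Since a = 27 > μ = 12.666667, the bound 38/81 is < 1 and informative.)

P[X ≥ 27] ≤ 38/81 ≈ 0.469136.


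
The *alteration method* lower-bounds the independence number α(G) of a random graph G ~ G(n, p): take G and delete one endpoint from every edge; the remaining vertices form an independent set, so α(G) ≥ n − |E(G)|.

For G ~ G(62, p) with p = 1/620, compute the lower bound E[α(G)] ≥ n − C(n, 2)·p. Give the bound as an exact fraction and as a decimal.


E[|E(G)|] = C(62, 2)·p = 1891 · (1/620) = 61/20.
E[α(G)] ≥ n − E[|E(G)|] = 62 − 61/20 = 1179/20.
Numerically: ≈ 58.950000.
(This is only a lower bound; the true E[α(G)] may be larger.)

E[α(G)] ≥ 1179/20 ≈ 58.950000.


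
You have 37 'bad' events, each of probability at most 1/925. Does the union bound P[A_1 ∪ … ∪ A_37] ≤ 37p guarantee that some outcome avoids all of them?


Union bound: P[∪_{i=1}^{37} A_i] ≤ Σ_i P[A_i] ≤ 37·p = 37·(1/925) = 1/25.
Numerically: 1/25 ≈ 0.0400000.
Is 1/25 < 1? YES.
Since P[∪ A_i] ≤ 1/25 < 1, the complement has P[∩ A_i^c] ≥ 1 − 1/25 = 24/25 > 0, so some outcome avoids every A_i.

37·p = 1/25 ≈ 0.0400000; existence CERTIFIED by the union bound.


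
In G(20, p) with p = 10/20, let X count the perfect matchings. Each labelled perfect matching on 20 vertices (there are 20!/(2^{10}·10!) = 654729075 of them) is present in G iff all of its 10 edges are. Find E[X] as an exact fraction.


K_20 has 20!/(2^{10}·10!) = 654729075 labelled perfect matchings.
For each such perfect matching H, let X_H = 1 if all 10 edges of H are present in G. Then P[X_H = 1] = p^{10} = (1/2)^{10} = 1/1024.
Summing the indicators: E[X] = Σ_H E[X_H] = 654729075 · p^{10} = 654729075 · 1/1024 = 654729075/1024.
Numerically: E[X] ≈ 639384.

E[X] = 654729075 · (1/2)^{10} = 654729075/1024 ≈ 639384.


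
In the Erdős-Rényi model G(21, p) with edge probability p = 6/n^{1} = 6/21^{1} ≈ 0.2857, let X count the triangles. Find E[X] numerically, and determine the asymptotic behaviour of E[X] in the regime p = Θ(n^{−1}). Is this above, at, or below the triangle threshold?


Number of potential triangles: C(21, 3) = 1330.
Each occurs with probability p³ ≈ (0.2857)³ ≈ 2.332362e-02.
By linearity: E[X] = C(21, 3)·p³ ≈ 1330 · 2.332362e-02 ≈ 31.0204.
Here α = 1, so p = 6/n is exactly at the triangle threshold p ~ 1/n. Asymptotically E[X] → c³/6 = 6³/6 = 36 ≈ 36.0000, a bounded constant. In this regime the triangle count is asymptotically Poisson(c³/6).

E[X] ≈ 31.0204; in regime p = Θ(1/n^{1}) E[X] stays bounded (at the triangle threshold p ~ 1/n).


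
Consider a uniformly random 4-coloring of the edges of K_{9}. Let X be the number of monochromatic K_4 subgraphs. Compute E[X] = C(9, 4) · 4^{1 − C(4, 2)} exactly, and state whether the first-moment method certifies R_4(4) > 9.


E[X] = C(9, 4) · 4^{1 − 6} = 126 · 4^{−5} = 126/1024.
As a reduced fraction: E[X] = 63/512 ≈ 0.12305.
Is E[X] < 1? YES.
Since E[X] < 1, there exists a 4-coloring of K_{9} with no monochromatic K_4; hence R_4(4) > 9.

E[X] = 63/512 ≈ 0.12305; E[X] < 1, so R_4(4) > 9.


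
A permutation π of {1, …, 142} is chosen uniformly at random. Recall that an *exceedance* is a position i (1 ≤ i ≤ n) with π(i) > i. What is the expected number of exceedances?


Write X = Σ_{i=1}^{142} X_i, where X_i = 1_{π(i) > i}.
For each fixed i, π(i) is uniform over {1, …, 142} (marginal of a uniform permutation), so P[π(i) > i] = (n − i)/n. Summing: Σ_{i=1}^{142} (n − i)/n = (0 + 1 + … + 141)/142 = 142(142 − 1)/(2·142) = (142 − 1)/2.
Hence E[X] = Σ_{i=1}^{142} (142 − i)/142 = 141/2 ≈ 70.50000.

E[X] = 141/2 = 70.50000.


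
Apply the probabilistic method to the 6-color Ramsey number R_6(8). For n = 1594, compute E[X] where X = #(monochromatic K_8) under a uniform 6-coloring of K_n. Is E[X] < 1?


E[X] = C(1594, 8) · 6^{1 − 28} = 1015652773590544255167 · 6^{−27} = 1015652773590544255167/1023490369077469249536.
As a reduced fraction: E[X] = 37616769392242379821/37907050706572935168 ≈ 0.992.
Is E[X] < 1? YES.
Since E[X] < 1, there exists a 6-coloring of K_{1594} with no monochromatic K_8; hence R_6(8) > 1594.

E[X] = 37616769392242379821/37907050706572935168 ≈ 0.992; E[X] < 1, so R_6(8) > 1594.


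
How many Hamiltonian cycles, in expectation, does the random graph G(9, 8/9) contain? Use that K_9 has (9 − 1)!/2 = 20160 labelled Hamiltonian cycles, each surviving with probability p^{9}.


K_9 has (9 − 1)!/2 = 20160 labelled Hamiltonian cycles.
For each such Hamiltonian cycle H, let X_H = 1 if all 9 edges of H are present in G. Then P[X_H = 1] = p^{9} = (8/9)^{9} = 134217728/387420489.
By linearity: E[X] = Σ_H E[X_H] = 20160 · p^{9} = 20160 · 134217728/387420489 = 300647710720/43046721.
Numerically: E[X] ≈ 6984.

E[X] = 20160 · (8/9)^{9} = 300647710720/43046721 ≈ 6984.


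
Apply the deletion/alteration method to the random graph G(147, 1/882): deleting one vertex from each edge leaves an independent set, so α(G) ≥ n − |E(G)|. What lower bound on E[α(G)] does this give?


E[|E(G)|] = C(147, 2)·p = 10731 · (1/882) = 73/6.
E[α(G)] ≥ n − E[|E(G)|] = 147 − 73/6 = 809/6.
Numerically: ≈ 134.833.
(This is only a lower bound; the true E[α(G)] may be larger.)

E[α(G)] ≥ 809/6 ≈ 134.833.


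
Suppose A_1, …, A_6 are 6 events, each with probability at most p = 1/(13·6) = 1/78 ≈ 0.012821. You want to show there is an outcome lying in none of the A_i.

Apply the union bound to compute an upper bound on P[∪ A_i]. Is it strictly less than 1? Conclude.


Union bound: P[∪_{i=1}^{6} A_i] ≤ Σ_i P[A_i] ≤ 6·p = 6·(1/78) = 1/13.
Numerically: 1/13 ≈ 0.076923.
Is 1/13 < 1? YES.
Since P[∪ A_i] ≤ 1/13 < 1, the complement has P[∩ A_i^c] ≥ 1 − 1/13 = 12/13 > 0, so some outcome avoids every A_i.

6·p = 1/13 ≈ 0.076923; existence CERTIFIED by the union bound.


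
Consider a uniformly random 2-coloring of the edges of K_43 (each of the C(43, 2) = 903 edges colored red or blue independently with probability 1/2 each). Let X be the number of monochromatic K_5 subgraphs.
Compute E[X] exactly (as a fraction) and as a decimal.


Let X = Σ_S X_S over the C(43, 5) = 962598 subsets S of size 5, where X_S = 1 if the K_5 on S is monochromatic.
For a fixed S, the K_5 on S has C(5, 2) = 10 edges. P[all 10 edges red] = (1/2)^10, and likewise for blue, so P[monochromatic] = 2·(1/2)^10 = 2^{1 − 10} = 1/512.
By linearity of expectation: E[X] = C(43, 5) · 2^{1 − 10} = 962598 · 1/512 = 481299/256.
Numerically: E[X] ≈ 1880.074219.

E[X] = C(43,5)·2^(1−C(5,2)) = 481299/256 ≈ 1880.074219.


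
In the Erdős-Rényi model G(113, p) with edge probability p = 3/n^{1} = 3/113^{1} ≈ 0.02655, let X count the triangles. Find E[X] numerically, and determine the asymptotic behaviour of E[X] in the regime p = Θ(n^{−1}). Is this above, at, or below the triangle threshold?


Number of potential triangles: C(113, 3) = 234136.
Each occurs with probability p³ ≈ (0.02655)³ ≈ 1.871235e-05.
By linearity: E[X] = C(113, 3)·p³ ≈ 234136 · 1.871235e-05 ≈ 4.3812.
Here α = 1, so p = 3/n is exactly at the triangle threshold p ~ 1/n. Asymptotically E[X] → c³/6 = 3³/6 = 9/2 ≈ 4.5000, a bounded constant. In this regime the triangle count is asymptotically Poisson(c³/6).

E[X] ≈ 4.3812; in regime p = Θ(1/n^{1}) E[X] stays bounded (at the triangle threshold p ~ 1/n).


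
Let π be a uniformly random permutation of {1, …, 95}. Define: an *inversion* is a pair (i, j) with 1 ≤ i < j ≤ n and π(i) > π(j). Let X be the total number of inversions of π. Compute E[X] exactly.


Write X = Σ X_I over the C(95, 2) = 4465 pairs i < j, with X_I the indicator of one inversion.
There are 4465 indicators.
For each fixed pair i < j, the values π(i) and π(j) are two distinct elements of {1, …, 95} in uniformly random order; by symmetry P[π(i) > π(j)] = 1/2.
By linearity: E[X] = 4465 · (1/2) = C(95, 2) · (1/2) = 4465/2 = 4465/2 ≈ 2232.500000.

E[X] = 4465/2 = 2232.500000.


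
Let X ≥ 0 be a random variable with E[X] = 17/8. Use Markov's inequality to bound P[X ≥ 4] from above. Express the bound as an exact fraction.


μ = E[X] = 17/8, a = 4.
Markov: P[X ≥ 4] ≤ μ/a = (17/8)/4 = 17/32.
Numerically: ≈ 0.531250.
(Since a = 4 > μ = 2.125000, the bound 17/32 is < 1 and informative.)

P[X ≥ 4] ≤ 17/32 ≈ 0.531250.


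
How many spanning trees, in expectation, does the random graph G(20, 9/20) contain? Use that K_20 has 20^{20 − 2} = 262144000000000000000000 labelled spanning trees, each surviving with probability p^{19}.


K_20 has 20^{20 − 2} = 262144000000000000000000 labelled spanning trees.
For each such spanning tree H, let X_H = 1 if all 19 edges of H are present in G. Then P[X_H = 1] = p^{19} = (9/20)^{19} = 1350851717672992089/5242880000000000000000000.
By linearity: E[X] = Σ_H E[X_H] = 262144000000000000000000 · p^{19} = 262144000000000000000000 · 1350851717672992089/5242880000000000000000000 = 1350851717672992089/20.
Numerically: E[X] ≈ 6.754e+16.

E[X] = 262144000000000000000000 · (9/20)^{19} = 1350851717672992089/20 ≈ 6.754e+16.


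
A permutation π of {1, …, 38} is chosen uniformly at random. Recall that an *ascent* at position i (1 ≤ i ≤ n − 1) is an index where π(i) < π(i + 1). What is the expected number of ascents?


Write X = Σ X_I over i = 1, …, 37, with X_I the indicator of one ascent.
There are 37 indicators.
For each fixed i, the pair (π(i), π(i+1)) is a uniformly random ordered pair of distinct values from {1, …, 38}; by symmetry P[π(i) < π(i+1)] = 1/2.
By linearity: E[X] = 37 · (1/2) = (38 − 1) · (1/2) = 37/2 ≈ 18.500000.

E[X] = 37/2 = 18.500000.


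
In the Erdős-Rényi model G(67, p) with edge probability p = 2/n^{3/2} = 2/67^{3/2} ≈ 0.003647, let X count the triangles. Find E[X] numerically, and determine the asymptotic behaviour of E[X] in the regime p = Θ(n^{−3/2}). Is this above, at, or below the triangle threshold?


Number of potential triangles: C(67, 3) = 47905.
Each occurs with probability p³ ≈ (0.003647)³ ≈ 4.850130e-08.
By linearity: E[X] = C(67, 3)·p³ ≈ 47905 · 4.850130e-08 ≈ 0.0023.
Since α = 3/2 > 1, p = c/n^{3/2} = o(1/n) is below the triangle threshold p ~ 1/n. Asymptotically E[X] ~ (c³/6)·n^{3(1−α)} = (2³/6)·n^{-1.5} → 0, so by Markov's inequality G has no triangles w.h.p.

E[X] ≈ 0.0023; in regime p = Θ(1/n^{3/2}) E[X] tends to 0 (below the triangle threshold p ~ 1/n).


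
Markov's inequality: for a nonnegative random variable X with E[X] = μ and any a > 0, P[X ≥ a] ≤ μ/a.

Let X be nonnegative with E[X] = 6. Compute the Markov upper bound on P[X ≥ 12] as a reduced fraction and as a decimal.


μ = E[X] = 6, a = 12.
Markov: P[X ≥ 12] ≤ μ/a = (6)/12 = 1/2.
Numerically: ≈ 0.50000.
(Since a = 12 > μ = 6.00000, the bound 1/2 is < 1 and informative.)

P[X ≥ 12] ≤ 1/2 ≈ 0.50000.


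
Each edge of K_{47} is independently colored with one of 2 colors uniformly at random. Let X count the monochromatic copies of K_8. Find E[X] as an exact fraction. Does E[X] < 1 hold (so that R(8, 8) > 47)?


E[X] = C(47, 8) · 2^{1 − 28} = 314457495 · 2^{−27} = 314457495/134217728.
As a reduced fraction: E[X] = 314457495/134217728 ≈ 2.3428909.
Is E[X] < 1? NO.
Since E[X] ≥ 1, the first-moment bound is inconclusive at n = 47; it does NOT by itself certify R(8, 8) > 47.

E[X] = 314457495/134217728 ≈ 2.3428909; E[X] ≥ 1; first-moment method inconclusive here.


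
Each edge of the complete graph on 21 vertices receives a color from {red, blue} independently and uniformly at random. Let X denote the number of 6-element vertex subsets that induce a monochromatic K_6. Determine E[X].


Let X = Σ_S X_S over the C(21, 6) = 54264 subsets S of size 6, where X_S = 1 if the K_6 on S is monochromatic.
For a fixed S, the K_6 on S has C(6, 2) = 15 edges. P[all 15 edges red] = (1/2)^15, and likewise for blue, so P[monochromatic] = 2·(1/2)^15 = 2^{1 − 15} = 1/16384.
Summing: E[X] = C(21, 6) · 2^{1 − 15} = 54264 · 1/16384 = 6783/2048.
Numerically: E[X] ≈ 3.312.

E[X] = C(21,6)·2^(1−C(6,2)) = 6783/2048 ≈ 3.312.


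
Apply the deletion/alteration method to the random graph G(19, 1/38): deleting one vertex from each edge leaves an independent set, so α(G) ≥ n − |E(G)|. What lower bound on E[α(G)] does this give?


E[|E(G)|] = C(19, 2)·p = 171 · (1/38) = 9/2.
E[α(G)] ≥ n − E[|E(G)|] = 19 − 9/2 = 29/2.
Numerically: ≈ 14.500000.
(This is only a lower bound; the true E[α(G)] may be larger.)

E[α(G)] ≥ 29/2 ≈ 14.500000.


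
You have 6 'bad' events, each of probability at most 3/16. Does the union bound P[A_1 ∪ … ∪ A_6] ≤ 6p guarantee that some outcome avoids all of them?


Union bound: P[∪_{i=1}^{6} A_i] ≤ Σ_i P[A_i] ≤ 6·p = 6·(3/16) = 9/8.
Numerically: 9/8 ≈ 1.12500.
Is 9/8 < 1? NO.
Since the bound 9/8 is ≥ 1, the union bound is uninformative here; it does NOT by itself certify existence.

6·p = 9/8 ≈ 1.12500; existence NOT certified by the union bound.


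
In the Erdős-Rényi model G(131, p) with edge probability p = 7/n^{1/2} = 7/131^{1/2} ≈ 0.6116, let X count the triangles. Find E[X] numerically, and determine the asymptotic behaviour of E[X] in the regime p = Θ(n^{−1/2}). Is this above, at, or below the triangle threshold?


Number of potential triangles: C(131, 3) = 366145.
Each occurs with probability p³ ≈ (0.6116)³ ≈ 2.287637e-01.
By linearity: E[X] = C(131, 3)·p³ ≈ 366145 · 2.287637e-01 ≈ 83760.6974.
Since α = 1/2 < 1, p = c/n^{1/2} ≫ 1/n is above the triangle threshold p ~ 1/n. Asymptotically E[X] ~ (c³/6)·n^{3(1−α)} = (7³/6)·n^{1.5} → ∞; triangles are abundant w.h.p.

E[X] ≈ 83760.6974; in regime p = Θ(1/n^{1/2}) E[X] diverges (above the triangle threshold p ~ 1/n).


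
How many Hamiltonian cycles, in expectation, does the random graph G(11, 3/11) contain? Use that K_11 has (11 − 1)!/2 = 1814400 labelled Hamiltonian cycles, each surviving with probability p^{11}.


K_11 has (11 − 1)!/2 = 1814400 labelled Hamiltonian cycles.
For each such Hamiltonian cycle H, let X_H = 1 if all 11 edges of H are present in G. Then P[X_H = 1] = p^{11} = (3/11)^{11} = 177147/285311670611.
Summing the indicators: E[X] = Σ_H E[X_H] = 1814400 · p^{11} = 1814400 · 177147/285311670611 = 321415516800/285311670611.
Numerically: E[X] ≈ 1.12654.

E[X] = 1814400 · (3/11)^{11} = 321415516800/285311670611 ≈ 1.12654.


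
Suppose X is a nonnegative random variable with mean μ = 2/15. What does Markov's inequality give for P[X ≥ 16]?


μ = E[X] = 2/15, a = 16.
Markov: P[X ≥ 16] ≤ μ/a = (2/15)/16 = 1/120.
Numerically: ≈ 0.008.
(Since a = 16 > μ = 0.133, the bound 1/120 is < 1 and informative.)

P[X ≥ 16] ≤ 1/120 ≈ 0.008.


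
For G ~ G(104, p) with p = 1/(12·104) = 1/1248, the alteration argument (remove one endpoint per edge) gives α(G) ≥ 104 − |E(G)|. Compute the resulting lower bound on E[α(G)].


E[|E(G)|] = C(104, 2)·p = 5356 · (1/1248) = 103/24.
E[α(G)] ≥ n − E[|E(G)|] = 104 − 103/24 = 2393/24.
Numerically: ≈ 99.7083.
(This is only a lower bound; the true E[α(G)] may be larger.)

E[α(G)] ≥ 2393/24 ≈ 99.7083.


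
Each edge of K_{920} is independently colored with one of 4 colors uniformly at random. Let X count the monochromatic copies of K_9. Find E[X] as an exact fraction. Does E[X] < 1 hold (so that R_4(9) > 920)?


E[X] = C(920, 9) · 4^{1 − 36} = 1251067384312182251760 · 4^{−35} = 1251067384312182251760/1180591620717411303424.
As a reduced fraction: E[X] = 78191711519511390735/73786976294838206464 ≈ 1.0596953.
Is E[X] < 1? NO.
Since E[X] ≥ 1, the first-moment bound is inconclusive at n = 920; it does NOT by itself certify R_4(9) > 920.

E[X] = 78191711519511390735/73786976294838206464 ≈ 1.0596953; E[X] ≥ 1; first-moment method inconclusive here.


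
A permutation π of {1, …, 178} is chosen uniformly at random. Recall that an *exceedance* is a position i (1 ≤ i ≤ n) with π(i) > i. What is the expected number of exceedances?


Write X = Σ_{i=1}^{178} X_i, where X_i = 1_{π(i) > i}.
For each fixed i, π(i) is uniform over {1, …, 178} (marginal of a uniform permutation), so P[π(i) > i] = (n − i)/n. Summing: Σ_{i=1}^{178} (n − i)/n = (0 + 1 + … + 177)/178 = 178(178 − 1)/(2·178) = (178 − 1)/2.
Hence E[X] = Σ_{i=1}^{178} (178 − i)/178 = 177/2 ≈ 88.50000.

E[X] = 177/2 = 88.50000.


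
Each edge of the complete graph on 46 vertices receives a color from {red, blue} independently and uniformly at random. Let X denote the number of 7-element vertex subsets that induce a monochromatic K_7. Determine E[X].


Let X = Σ_S X_S over the C(46, 7) = 53524680 subsets S of size 7, where X_S = 1 if the K_7 on S is monochromatic.
For a fixed S, the K_7 on S has C(7, 2) = 21 edges. P[all 21 edges red] = (1/2)^21, and likewise for blue, so P[monochromatic] = 2·(1/2)^21 = 2^{1 − 21} = 1/1048576.
By linearity: E[X] = C(46, 7) · 2^{1 − 21} = 53524680 · 1/1048576 = 6690585/131072.
Numerically: E[X] ≈ 51.045.

E[X] = C(46,7)·2^(1−C(7,2)) = 6690585/131072 ≈ 51.045.


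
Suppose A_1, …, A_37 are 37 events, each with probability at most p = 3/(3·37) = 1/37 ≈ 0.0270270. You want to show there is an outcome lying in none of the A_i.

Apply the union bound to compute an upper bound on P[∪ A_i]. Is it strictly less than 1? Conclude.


Union bound: P[∪_{i=1}^{37} A_i] ≤ Σ_i P[A_i] ≤ 37·p = 37·(1/37) = 1.
Numerically: 1 ≈ 1.0000000.
Is 1 < 1? NO.
Since the bound 1 is ≥ 1, the union bound is uninformative here; it does NOT by itself certify existence.

37·p = 1 ≈ 1.0000000; existence NOT certified by the union bound.


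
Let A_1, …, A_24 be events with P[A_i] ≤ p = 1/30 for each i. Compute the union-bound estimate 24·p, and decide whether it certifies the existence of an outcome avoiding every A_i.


Union bound: P[∪_{i=1}^{24} A_i] ≤ Σ_i P[A_i] ≤ 24·p = 24·(1/30) = 4/5.
Numerically: 4/5 ≈ 0.8000.
Is 4/5 < 1? YES.
Since P[∪ A_i] ≤ 4/5 < 1, the complement has P[∩ A_i^c] ≥ 1 − 4/5 = 1/5 > 0, so some outcome avoids every A_i.

24·p = 4/5 ≈ 0.8000; existence CERTIFIED by the union bound.


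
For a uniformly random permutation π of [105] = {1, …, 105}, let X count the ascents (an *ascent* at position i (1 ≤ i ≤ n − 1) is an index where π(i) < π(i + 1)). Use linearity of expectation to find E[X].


Write X = Σ X_I over i = 1, …, 104, with X_I the indicator of one ascent.
There are 104 indicators.
For each fixed i, the pair (π(i), π(i+1)) is a uniformly random ordered pair of distinct values from {1, …, 105}; by symmetry P[π(i) < π(i+1)] = 1/2.
By linearity: E[X] = 104 · (1/2) = (105 − 1) · (1/2) = 52 ≈ 52.000000.

E[X] = 52 = 52.000000.


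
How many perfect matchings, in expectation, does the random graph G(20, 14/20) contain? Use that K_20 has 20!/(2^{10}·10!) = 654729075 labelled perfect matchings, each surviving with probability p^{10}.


K_20 has 20!/(2^{10}·10!) = 654729075 labelled perfect matchings.
For each such perfect matching H, let X_H = 1 if all 10 edges of H are present in G. Then P[X_H = 1] = p^{10} = (7/10)^{10} = 282475249/10000000000.
Summing the indicators: E[X] = Σ_H E[X_H] = 654729075 · p^{10} = 654729075 · 282475249/10000000000 = 7397790339526587/400000000.
Numerically: E[X] ≈ 1.849e+07.

E[X] = 654729075 · (7/10)^{10} = 7397790339526587/400000000 ≈ 1.849e+07.


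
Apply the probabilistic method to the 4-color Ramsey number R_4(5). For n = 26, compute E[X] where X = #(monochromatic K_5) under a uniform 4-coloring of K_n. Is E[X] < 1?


E[X] = C(26, 5) · 4^{1 − 10} = 65780 · 4^{−9} = 65780/262144.
As a reduced fraction: E[X] = 16445/65536 ≈ 0.25093.
Is E[X] < 1? YES.
Since E[X] < 1, there exists a 4-coloring of K_{26} with no monochromatic K_5; hence R_4(5) > 26.

E[X] = 16445/65536 ≈ 0.25093; E[X] < 1, so R_4(5) > 26.


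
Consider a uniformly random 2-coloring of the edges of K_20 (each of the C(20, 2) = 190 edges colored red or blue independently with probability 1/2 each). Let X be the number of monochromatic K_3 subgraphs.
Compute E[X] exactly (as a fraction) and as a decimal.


Let X = Σ_S X_S over the C(20, 3) = 1140 subsets S of size 3, where X_S = 1 if the K_3 on S is monochromatic.
For a fixed S, the K_3 on S has C(3, 2) = 3 edges. P[all 3 edges red] = (1/2)^3, and likewise for blue, so P[monochromatic] = 2·(1/2)^3 = 2^{1 − 3} = 1/4.
By linearity of expectation: E[X] = C(20, 3) · 2^{1 − 3} = 1140 · 1/4 = 285.
Numerically: E[X] ≈ 285.0000.

E[X] = C(20,3)·2^(1−C(3,2)) = 285 ≈ 285.0000.


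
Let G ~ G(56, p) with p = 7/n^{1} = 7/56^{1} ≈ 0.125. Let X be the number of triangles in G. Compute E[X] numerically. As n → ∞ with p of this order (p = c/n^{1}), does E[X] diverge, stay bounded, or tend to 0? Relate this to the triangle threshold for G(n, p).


Number of potential triangles: C(56, 3) = 27720.
Each occurs with probability p³ ≈ (0.125)³ ≈ 1.95312e-03.
By linearity: E[X] = C(56, 3)·p³ ≈ 27720 · 1.95312e-03 ≈ 54.141.
Here α = 1, so p = 7/n is exactly at the triangle threshold p ~ 1/n. Asymptotically E[X] → c³/6 = 7³/6 = 343/6 ≈ 57.167, a bounded constant. In this regime the triangle count is asymptotically Poisson(c³/6).

E[X] ≈ 54.141; in regime p = Θ(1/n^{1}) E[X] stays bounded (at the triangle threshold p ~ 1/n).


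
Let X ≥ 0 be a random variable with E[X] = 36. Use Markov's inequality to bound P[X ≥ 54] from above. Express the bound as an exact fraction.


μ = E[X] = 36, a = 54.
Markov: P[X ≥ 54] ≤ μ/a = (36)/54 = 2/3.
Numerically: ≈ 0.6667.
(Since a = 54 > μ = 36.0000, the bound 2/3 is < 1 and informative.)

P[X ≥ 54] ≤ 2/3 ≈ 0.6667.


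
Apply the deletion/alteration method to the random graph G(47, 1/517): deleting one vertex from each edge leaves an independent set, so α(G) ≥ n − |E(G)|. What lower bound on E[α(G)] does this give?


E[|E(G)|] = C(47, 2)·p = 1081 · (1/517) = 23/11.
E[α(G)] ≥ n − E[|E(G)|] = 47 − 23/11 = 494/11.
Numerically: ≈ 44.909.
(This is only a lower bound; the true E[α(G)] may be larger.)

E[α(G)] ≥ 494/11 ≈ 44.909.


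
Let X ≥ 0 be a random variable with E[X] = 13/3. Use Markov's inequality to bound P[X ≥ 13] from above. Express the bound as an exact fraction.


μ = E[X] = 13/3, a = 13.
Markov: P[X ≥ 13] ≤ μ/a = (13/3)/13 = 1/3.
Numerically: ≈ 0.333333.
(Since a = 13 > μ = 4.333333, the bound 1/3 is < 1 and informative.)

P[X ≥ 13] ≤ 1/3 ≈ 0.333333.


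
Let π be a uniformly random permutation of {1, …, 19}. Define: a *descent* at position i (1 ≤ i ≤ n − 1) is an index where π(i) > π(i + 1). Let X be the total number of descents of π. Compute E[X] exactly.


Write X = Σ X_I over i = 1, …, 18, with X_I the indicator of one descent.
There are 18 indicators.
For each fixed i, the pair (π(i), π(i+1)) is a uniformly random ordered pair of distinct values from {1, …, 19}; by symmetry P[π(i) > π(i+1)] = 1/2.
By linearity: E[X] = 18 · (1/2) = (19 − 1) · (1/2) = 9 ≈ 9.000000.

E[X] = 9 = 9.000000.


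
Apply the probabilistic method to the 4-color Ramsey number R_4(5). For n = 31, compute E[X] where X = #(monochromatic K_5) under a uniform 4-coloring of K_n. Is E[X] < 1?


E[X] = C(31, 5) · 4^{1 − 10} = 169911 · 4^{−9} = 169911/262144.
As a reduced fraction: E[X] = 169911/262144 ≈ 0.648.
Is E[X] < 1? YES.
Since E[X] < 1, there exists a 4-coloring of K_{31} with no monochromatic K_5; hence R_4(5) > 31.

E[X] = 169911/262144 ≈ 0.648; E[X] < 1, so R_4(5) > 31.


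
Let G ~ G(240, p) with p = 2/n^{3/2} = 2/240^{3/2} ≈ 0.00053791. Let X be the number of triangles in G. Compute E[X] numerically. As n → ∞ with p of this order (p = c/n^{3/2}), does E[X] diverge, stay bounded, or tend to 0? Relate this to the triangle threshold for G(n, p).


Number of potential triangles: C(240, 3) = 2275280.
Each occurs with probability p³ ≈ (0.00053791)³ ≈ 1.5564651e-10.
By linearity: E[X] = C(240, 3)·p³ ≈ 2275280 · 1.5564651e-10 ≈ 0.00035.
Since α = 3/2 > 1, p = c/n^{3/2} = o(1/n) is below the triangle threshold p ~ 1/n. Asymptotically E[X] ~ (c³/6)·n^{3(1−α)} = (2³/6)·n^{-1.5} → 0, so by Markov's inequality G has no triangles w.h.p.

E[X] ≈ 0.00035; in regime p = Θ(1/n^{3/2}) E[X] tends to 0 (below the triangle threshold p ~ 1/n).


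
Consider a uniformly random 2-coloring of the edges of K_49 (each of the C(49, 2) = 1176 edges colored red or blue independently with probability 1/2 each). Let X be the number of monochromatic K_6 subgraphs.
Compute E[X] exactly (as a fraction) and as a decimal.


Let X = Σ_S X_S over the C(49, 6) = 13983816 subsets S of size 6, where X_S = 1 if the K_6 on S is monochromatic.
For a fixed S, the K_6 on S has C(6, 2) = 15 edges. P[all 15 edges red] = (1/2)^15, and likewise for blue, so P[monochromatic] = 2·(1/2)^15 = 2^{1 − 15} = 1/16384.
By linearity of expectation: E[X] = C(49, 6) · 2^{1 − 15} = 13983816 · 1/16384 = 1747977/2048.
Numerically: E[X] ≈ 853.50439.

E[X] = C(49,6)·2^(1−C(6,2)) = 1747977/2048 ≈ 853.50439.


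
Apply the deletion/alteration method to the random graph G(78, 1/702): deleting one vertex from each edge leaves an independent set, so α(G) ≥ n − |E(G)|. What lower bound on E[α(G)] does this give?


E[|E(G)|] = C(78, 2)·p = 3003 · (1/702) = 77/18.
E[α(G)] ≥ n − E[|E(G)|] = 78 − 77/18 = 1327/18.
Numerically: ≈ 73.7222.
(This is only a lower bound; the true E[α(G)] may be larger.)

E[α(G)] ≥ 1327/18 ≈ 73.7222.


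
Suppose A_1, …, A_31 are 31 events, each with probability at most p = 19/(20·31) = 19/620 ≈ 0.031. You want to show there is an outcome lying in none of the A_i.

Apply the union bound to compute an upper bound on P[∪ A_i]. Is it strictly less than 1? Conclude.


Union bound: P[∪_{i=1}^{31} A_i] ≤ Σ_i P[A_i] ≤ 31·p = 31·(19/620) = 19/20.
Numerically: 19/20 ≈ 0.950.
Is 19/20 < 1? YES.
Since P[∪ A_i] ≤ 19/20 < 1, the complement has P[∩ A_i^c] ≥ 1 − 19/20 = 1/20 > 0, so some outcome avoids every A_i.

31·p = 19/20 ≈ 0.950; existence CERTIFIED by the union bound.


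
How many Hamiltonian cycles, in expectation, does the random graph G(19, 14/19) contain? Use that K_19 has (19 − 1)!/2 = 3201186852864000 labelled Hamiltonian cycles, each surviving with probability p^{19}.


K_19 has (19 − 1)!/2 = 3201186852864000 labelled Hamiltonian cycles.
For each such Hamiltonian cycle H, let X_H = 1 if all 19 edges of H are present in G. Then P[X_H = 1] = p^{19} = (14/19)^{19} = 5976303958948914397184/1978419655660313589123979.
Summing the indicators: E[X] = Σ_H E[X_H] = 3201186852864000 · p^{19} = 3201186852864000 · 5976303958948914397184/1978419655660313589123979 = 19131265662106339128470788663934976000/1978419655660313589123979.
Numerically: E[X] ≈ 9.67e+12.

E[X] = 3201186852864000 · (14/19)^{19} = 19131265662106339128470788663934976000/1978419655660313589123979 ≈ 9.67e+12.


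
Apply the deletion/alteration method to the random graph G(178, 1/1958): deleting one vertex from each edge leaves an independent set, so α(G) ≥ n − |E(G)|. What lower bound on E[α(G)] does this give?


E[|E(G)|] = C(178, 2)·p = 15753 · (1/1958) = 177/22.
E[α(G)] ≥ n − E[|E(G)|] = 178 − 177/22 = 3739/22.
Numerically: ≈ 169.95455.
(This is only a lower bound; the true E[α(G)] may be larger.)

E[α(G)] ≥ 3739/22 ≈ 169.95455.


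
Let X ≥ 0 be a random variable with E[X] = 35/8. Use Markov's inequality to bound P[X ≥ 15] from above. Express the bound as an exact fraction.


μ = E[X] = 35/8, a = 15.
Markov: P[X ≥ 15] ≤ μ/a = (35/8)/15 = 7/24.
Numerically: ≈ 0.291667.
(Since a = 15 > μ = 4.375000, the bound 7/24 is < 1 and informative.)

P[X ≥ 15] ≤ 7/24 ≈ 0.291667.


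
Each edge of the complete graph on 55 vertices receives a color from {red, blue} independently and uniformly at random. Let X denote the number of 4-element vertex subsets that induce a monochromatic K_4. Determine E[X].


Let X = Σ_S X_S over the C(55, 4) = 341055 subsets S of size 4, where X_S = 1 if the K_4 on S is monochromatic.
For a fixed S, the K_4 on S has C(4, 2) = 6 edges. P[all 6 edges red] = (1/2)^6, and likewise for blue, so P[monochromatic] = 2·(1/2)^6 = 2^{1 − 6} = 1/32.
By linearity of expectation: E[X] = C(55, 4) · 2^{1 − 6} = 341055 · 1/32 = 341055/32.
Numerically: E[X] ≈ 10657.96875.

E[X] = C(55,4)·2^(1−C(4,2)) = 341055/32 ≈ 10657.96875.


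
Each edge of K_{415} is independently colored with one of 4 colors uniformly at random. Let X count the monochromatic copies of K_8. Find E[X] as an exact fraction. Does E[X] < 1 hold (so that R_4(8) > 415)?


E[X] = C(415, 8) · 4^{1 − 28} = 20388455694719685 · 4^{−27} = 20388455694719685/18014398509481984.
As a reduced fraction: E[X] = 20388455694719685/18014398509481984 ≈ 1.1317866.
Is E[X] < 1? NO.
Since E[X] ≥ 1, the first-moment bound is inconclusive at n = 415; it does NOT by itself certify R_4(8) > 415.

E[X] = 20388455694719685/18014398509481984 ≈ 1.1317866; E[X] ≥ 1; first-moment method inconclusive here.


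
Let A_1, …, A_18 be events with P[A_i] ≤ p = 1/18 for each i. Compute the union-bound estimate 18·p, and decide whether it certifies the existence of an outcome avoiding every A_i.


Union bound: P[∪_{i=1}^{18} A_i] ≤ Σ_i P[A_i] ≤ 18·p = 18·(1/18) = 1.
Numerically: 1 ≈ 1.0000000.
Is 1 < 1? NO.
Since the bound 1 is ≥ 1, the union bound is uninformative here; it does NOT by itself certify existence.

18·p = 1 ≈ 1.0000000; existence NOT certified by the union bound.


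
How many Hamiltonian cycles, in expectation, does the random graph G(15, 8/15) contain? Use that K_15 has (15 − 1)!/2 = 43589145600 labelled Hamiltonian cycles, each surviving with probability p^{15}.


K_15 has (15 − 1)!/2 = 43589145600 labelled Hamiltonian cycles.
For each such Hamiltonian cycle H, let X_H = 1 if all 15 edges of H are present in G. Then P[X_H = 1] = p^{15} = (8/15)^{15} = 35184372088832/437893890380859375.
By linearity: E[X] = Σ_H E[X_H] = 43589145600 · p^{15} = 43589145600 · 35184372088832/437893890380859375 = 252453780711880523776/72081298828125.
Numerically: E[X] ≈ 3.5023e+06.

E[X] = 43589145600 · (8/15)^{15} = 252453780711880523776/72081298828125 ≈ 3.5023e+06.


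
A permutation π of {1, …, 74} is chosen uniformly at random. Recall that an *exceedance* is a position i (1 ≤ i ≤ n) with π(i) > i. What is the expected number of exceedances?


Write X = Σ_{i=1}^{74} X_i, where X_i = 1_{π(i) > i}.
For each fixed i, π(i) is uniform over {1, …, 74} (marginal of a uniform permutation), so P[π(i) > i] = (n − i)/n. Summing: Σ_{i=1}^{74} (n − i)/n = (0 + 1 + … + 73)/74 = 74(74 − 1)/(2·74) = (74 − 1)/2.
Hence E[X] = Σ_{i=1}^{74} (74 − i)/74 = 73/2 ≈ 36.500000.

E[X] = 73/2 = 36.500000.


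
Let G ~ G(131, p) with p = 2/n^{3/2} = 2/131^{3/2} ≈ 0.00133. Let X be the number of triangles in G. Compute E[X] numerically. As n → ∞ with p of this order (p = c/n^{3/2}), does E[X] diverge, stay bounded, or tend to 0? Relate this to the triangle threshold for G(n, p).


Number of potential triangles: C(131, 3) = 366145.
Each occurs with probability p³ ≈ (0.00133)³ ≈ 2.37339e-09.
By linearity: E[X] = C(131, 3)·p³ ≈ 366145 · 2.37339e-09 ≈ 0.001.
Since α = 3/2 > 1, p = c/n^{3/2} = o(1/n) is below the triangle threshold p ~ 1/n. Asymptotically E[X] ~ (c³/6)·n^{3(1−α)} = (2³/6)·n^{-1.5} → 0, so by Markov's inequality G has no triangles w.h.p.

E[X] ≈ 0.001; in regime p = Θ(1/n^{3/2}) E[X] tends to 0 (below the triangle threshold p ~ 1/n).


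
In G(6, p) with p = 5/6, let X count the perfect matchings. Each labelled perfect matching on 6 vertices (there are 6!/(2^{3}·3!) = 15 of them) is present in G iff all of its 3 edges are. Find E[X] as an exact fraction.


K_6 has 6!/(2^{3}·3!) = 15 labelled perfect matchings.
For each such perfect matching H, let X_H = 1 if all 3 edges of H are present in G. Then P[X_H = 1] = p^{3} = (5/6)^{3} = 125/216.
By linearity of expectation: E[X] = Σ_H E[X_H] = 15 · p^{3} = 15 · 125/216 = 625/72.
Numerically: E[X] ≈ 8.68056.

E[X] = 15 · (5/6)^{3} = 625/72 ≈ 8.68056.


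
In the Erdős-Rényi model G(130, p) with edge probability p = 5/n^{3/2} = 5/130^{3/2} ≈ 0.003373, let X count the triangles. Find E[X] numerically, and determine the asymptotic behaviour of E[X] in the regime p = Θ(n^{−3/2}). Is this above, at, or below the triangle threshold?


Number of potential triangles: C(130, 3) = 357760.
Each occurs with probability p³ ≈ (0.003373)³ ≈ 3.838530e-08.
By linearity: E[X] = C(130, 3)·p³ ≈ 357760 · 3.838530e-08 ≈ 0.0137.
Since α = 3/2 > 1, p = c/n^{3/2} = o(1/n) is below the triangle threshold p ~ 1/n. Asymptotically E[X] ~ (c³/6)·n^{3(1−α)} = (5³/6)·n^{-1.5} → 0, so by Markov's inequality G has no triangles w.h.p.

E[X] ≈ 0.0137; in regime p = Θ(1/n^{3/2}) E[X] tends to 0 (below the triangle threshold p ~ 1/n).


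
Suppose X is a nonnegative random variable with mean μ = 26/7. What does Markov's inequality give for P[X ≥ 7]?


μ = E[X] = 26/7, a = 7.
Markov: P[X ≥ 7] ≤ μ/a = (26/7)/7 = 26/49.
Numerically: ≈ 0.5306.
(Since a = 7 > μ = 3.7143, the bound 26/49 is < 1 and informative.)

P[X ≥ 7] ≤ 26/49 ≈ 0.5306.


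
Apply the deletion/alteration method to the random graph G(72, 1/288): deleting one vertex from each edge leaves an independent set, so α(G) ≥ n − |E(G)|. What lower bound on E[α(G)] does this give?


E[|E(G)|] = C(72, 2)·p = 2556 · (1/288) = 71/8.
E[α(G)] ≥ n − E[|E(G)|] = 72 − 71/8 = 505/8.
Numerically: ≈ 63.1250.
(This is only a lower bound; the true E[α(G)] may be larger.)

E[α(G)] ≥ 505/8 ≈ 63.1250.


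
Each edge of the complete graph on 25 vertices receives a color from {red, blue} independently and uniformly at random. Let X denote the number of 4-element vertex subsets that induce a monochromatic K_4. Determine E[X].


Let X = Σ_S X_S over the C(25, 4) = 12650 subsets S of size 4, where X_S = 1 if the K_4 on S is monochromatic.
For a fixed S, the K_4 on S has C(4, 2) = 6 edges. P[all 6 edges red] = (1/2)^6, and likewise for blue, so P[monochromatic] = 2·(1/2)^6 = 2^{1 − 6} = 1/32.
Summing: E[X] = C(25, 4) · 2^{1 − 6} = 12650 · 1/32 = 6325/16.
Numerically: E[X] ≈ 395.312500.

E[X] = C(25,4)·2^(1−C(4,2)) = 6325/16 ≈ 395.312500.


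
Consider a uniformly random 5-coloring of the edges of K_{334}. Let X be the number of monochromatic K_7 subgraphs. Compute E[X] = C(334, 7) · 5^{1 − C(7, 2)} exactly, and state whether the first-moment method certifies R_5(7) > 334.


E[X] = C(334, 7) · 5^{1 − 21} = 86359460961576 · 5^{−20} = 86359460961576/95367431640625.
As a reduced fraction: E[X] = 86359460961576/95367431640625 ≈ 0.9055446.
Is E[X] < 1? YES.
Since E[X] < 1, there exists a 5-coloring of K_{334} with no monochromatic K_7; hence R_5(7) > 334.

E[X] = 86359460961576/95367431640625 ≈ 0.9055446; E[X] < 1, so R_5(7) > 334.


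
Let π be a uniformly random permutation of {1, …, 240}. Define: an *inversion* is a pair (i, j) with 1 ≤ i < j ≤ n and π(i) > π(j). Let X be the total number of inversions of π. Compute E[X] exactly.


Write X = Σ X_I over the C(240, 2) = 28680 pairs i < j, with X_I the indicator of one inversion.
There are 28680 indicators.
For each fixed pair i < j, the values π(i) and π(j) are two distinct elements of {1, …, 240} in uniformly random order; by symmetry P[π(i) > π(j)] = 1/2.
By linearity: E[X] = 28680 · (1/2) = C(240, 2) · (1/2) = 28680/2 = 14340 ≈ 14340.000000.

E[X] = 14340 = 14340.000000.
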